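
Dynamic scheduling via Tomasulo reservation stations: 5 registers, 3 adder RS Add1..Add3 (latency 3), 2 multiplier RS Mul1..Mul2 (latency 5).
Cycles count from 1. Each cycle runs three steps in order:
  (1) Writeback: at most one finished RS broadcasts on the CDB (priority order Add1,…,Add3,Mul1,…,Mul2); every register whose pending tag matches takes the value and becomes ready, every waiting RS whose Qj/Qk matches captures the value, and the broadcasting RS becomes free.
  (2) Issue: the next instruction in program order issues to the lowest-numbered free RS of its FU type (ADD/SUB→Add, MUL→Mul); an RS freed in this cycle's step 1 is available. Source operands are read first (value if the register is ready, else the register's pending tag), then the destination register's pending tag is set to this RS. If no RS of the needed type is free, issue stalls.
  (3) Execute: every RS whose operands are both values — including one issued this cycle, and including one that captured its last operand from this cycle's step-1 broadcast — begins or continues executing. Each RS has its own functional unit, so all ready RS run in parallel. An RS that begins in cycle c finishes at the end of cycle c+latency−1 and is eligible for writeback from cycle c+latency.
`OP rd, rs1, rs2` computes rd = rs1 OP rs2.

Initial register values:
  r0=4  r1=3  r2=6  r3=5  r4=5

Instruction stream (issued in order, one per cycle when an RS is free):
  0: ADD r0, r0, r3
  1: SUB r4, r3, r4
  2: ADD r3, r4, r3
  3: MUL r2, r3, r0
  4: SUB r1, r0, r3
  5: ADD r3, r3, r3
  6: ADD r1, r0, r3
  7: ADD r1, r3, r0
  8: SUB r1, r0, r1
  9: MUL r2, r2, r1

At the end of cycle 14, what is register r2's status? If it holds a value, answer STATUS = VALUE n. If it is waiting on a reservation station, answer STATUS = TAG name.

cycle 1: issue ADD r0<-Add1 // r0:Add1,r1:3,r2:6,r3:5,r4:5
cycle 2: issue SUB r4<-Add2 // r0:Add1,r1:3,r2:6,r3:5,r4:Add2
cycle 3: issue ADD r3<-Add3 // r0:Add1,r1:3,r2:6,r3:Add3,r4:Add2
cycle 4: CDB Add1=9; issue MUL r2<-Mul1 // r0:9,r1:3,r2:Mul1,r3:Add3,r4:Add2
cycle 5: CDB Add2=0; issue SUB r1<-Add1 // r0:9,r1:Add1,r2:Mul1,r3:Add3,r4:0
cycle 6: issue ADD r3<-Add2 // r0:9,r1:Add1,r2:Mul1,r3:Add2,r4:0
cycle 7: stall // r0:9,r1:Add1,r2:Mul1,r3:Add2,r4:0
cycle 8: CDB Add3=5; issue ADD r1<-Add3 // r0:9,r1:Add3,r2:Mul1,r3:Add2,r4:0
cycle 9: stall // r0:9,r1:Add3,r2:Mul1,r3:Add2,r4:0
cycle 10: stall // r0:9,r1:Add3,r2:Mul1,r3:Add2,r4:0
cycle 11: CDB Add1=4; issue ADD r1<-Add1 // r0:9,r1:Add1,r2:Mul1,r3:Add2,r4:0
cycle 12: CDB Add2=10; issue SUB r1<-Add2 // r0:9,r1:Add2,r2:Mul1,r3:10,r4:0
cycle 13: CDB Mul1=45; issue MUL r2<-Mul1 // r0:9,r1:Add2,r2:Mul1,r3:10,r4:0
cycle 14: - // r0:9,r1:Add2,r2:Mul1,r3:10,r4:0

STATUS = TAG Mul1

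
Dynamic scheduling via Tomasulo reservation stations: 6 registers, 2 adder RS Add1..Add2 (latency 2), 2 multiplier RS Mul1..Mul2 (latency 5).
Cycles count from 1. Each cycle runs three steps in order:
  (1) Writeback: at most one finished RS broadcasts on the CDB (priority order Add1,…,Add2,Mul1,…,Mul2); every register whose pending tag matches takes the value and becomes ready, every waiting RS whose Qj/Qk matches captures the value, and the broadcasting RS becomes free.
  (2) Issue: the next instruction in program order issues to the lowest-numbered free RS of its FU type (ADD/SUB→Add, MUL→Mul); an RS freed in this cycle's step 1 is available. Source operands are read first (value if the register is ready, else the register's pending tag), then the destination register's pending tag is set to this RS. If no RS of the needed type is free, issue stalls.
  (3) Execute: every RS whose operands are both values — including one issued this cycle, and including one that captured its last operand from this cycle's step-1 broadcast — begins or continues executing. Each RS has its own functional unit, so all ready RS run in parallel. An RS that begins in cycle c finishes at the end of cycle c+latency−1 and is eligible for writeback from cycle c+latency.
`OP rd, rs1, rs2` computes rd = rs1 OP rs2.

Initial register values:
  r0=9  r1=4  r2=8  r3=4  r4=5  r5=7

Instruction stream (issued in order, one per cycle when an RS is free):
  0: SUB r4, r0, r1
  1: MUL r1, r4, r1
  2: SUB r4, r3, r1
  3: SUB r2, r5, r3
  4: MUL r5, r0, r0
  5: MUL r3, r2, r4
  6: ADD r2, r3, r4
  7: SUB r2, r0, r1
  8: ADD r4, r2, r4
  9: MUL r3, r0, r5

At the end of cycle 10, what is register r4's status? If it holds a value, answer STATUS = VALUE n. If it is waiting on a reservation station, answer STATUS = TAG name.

STATUS = VALUE -16

cycle 1: issue SUB r4<-Add1 // r0:9,r1:4,r2:8,r3:4,r4:Add1,r5:7
cycle 2: issue MUL r1<-Mul1 // r0:9,r1:Mul1,r2:8,r3:4,r4:Add1,r5:7
cycle 3: CDB Add1=5; issue SUB r4<-Add1 // r0:9,r1:Mul1,r2:8,r3:4,r4:Add1,r5:7
cycle 4: issue SUB r2<-Add2 // r0:9,r1:Mul1,r2:Add2,r3:4,r4:Add1,r5:7
cycle 5: issue MUL r5<-Mul2 // r0:9,r1:Mul1,r2:Add2,r3:4,r4:Add1,r5:Mul2
cycle 6: CDB Add2=3; stall // r0:9,r1:Mul1,r2:3,r3:4,r4:Add1,r5:Mul2
cycle 7: stall // r0:9,r1:Mul1,r2:3,r3:4,r4:Add1,r5:Mul2
cycle 8: CDB Mul1=20; issue MUL r3<-Mul1 // r0:9,r1:20,r2:3,r3:Mul1,r4:Add1,r5:Mul2
cycle 9: issue ADD r2<-Add2 // r0:9,r1:20,r2:Add2,r3:Mul1,r4:Add1,r5:Mul2
cycle 10: CDB Add1=-16; issue SUB r2<-Add1 // r0:9,r1:20,r2:Add1,r3:Mul1,r4:-16,r5:Mul2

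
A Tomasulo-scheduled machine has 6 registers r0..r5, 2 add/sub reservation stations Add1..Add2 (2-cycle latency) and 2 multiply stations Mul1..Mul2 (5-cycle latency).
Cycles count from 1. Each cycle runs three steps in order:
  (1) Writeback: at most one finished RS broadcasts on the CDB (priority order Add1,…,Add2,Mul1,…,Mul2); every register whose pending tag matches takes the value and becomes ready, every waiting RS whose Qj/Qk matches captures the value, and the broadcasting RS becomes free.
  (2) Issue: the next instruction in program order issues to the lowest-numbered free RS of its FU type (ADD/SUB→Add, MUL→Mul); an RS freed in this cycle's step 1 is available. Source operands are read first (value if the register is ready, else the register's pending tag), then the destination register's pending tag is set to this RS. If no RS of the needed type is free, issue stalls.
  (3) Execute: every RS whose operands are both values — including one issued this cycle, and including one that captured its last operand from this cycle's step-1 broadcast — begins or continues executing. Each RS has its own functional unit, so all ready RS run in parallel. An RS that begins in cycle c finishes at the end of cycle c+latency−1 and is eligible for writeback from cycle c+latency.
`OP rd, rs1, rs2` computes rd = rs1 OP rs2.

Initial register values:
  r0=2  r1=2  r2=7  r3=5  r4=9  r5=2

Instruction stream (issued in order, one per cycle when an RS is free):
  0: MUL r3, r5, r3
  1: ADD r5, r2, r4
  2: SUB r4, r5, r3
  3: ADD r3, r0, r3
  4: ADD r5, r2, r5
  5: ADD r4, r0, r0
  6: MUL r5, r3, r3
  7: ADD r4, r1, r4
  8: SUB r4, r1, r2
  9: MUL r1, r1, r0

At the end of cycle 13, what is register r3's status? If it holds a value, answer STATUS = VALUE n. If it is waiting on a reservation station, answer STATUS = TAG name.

cycle 1: issue MUL r3<-Mul1 // r0:2,r1:2,r2:7,r3:Mul1,r4:9,r5:2
cycle 2: issue ADD r5<-Add1 // r0:2,r1:2,r2:7,r3:Mul1,r4:9,r5:Add1
cycle 3: issue SUB r4<-Add2 // r0:2,r1:2,r2:7,r3:Mul1,r4:Add2,r5:Add1
cycle 4: CDB Add1=16; issue ADD r3<-Add1 // r0:2,r1:2,r2:7,r3:Add1,r4:Add2,r5:16
cycle 5: stall // r0:2,r1:2,r2:7,r3:Add1,r4:Add2,r5:16
cycle 6: CDB Mul1=10; stall // r0:2,r1:2,r2:7,r3:Add1,r4:Add2,r5:16
cycle 7: stall // r0:2,r1:2,r2:7,r3:Add1,r4:Add2,r5:16
cycle 8: CDB Add1=12; issue ADD r5<-Add1 // r0:2,r1:2,r2:7,r3:12,r4:Add2,r5:Add1
cycle 9: CDB Add2=6; issue ADD r4<-Add2 // r0:2,r1:2,r2:7,r3:12,r4:Add2,r5:Add1
cycle 10: CDB Add1=23; issue MUL r5<-Mul1 // r0:2,r1:2,r2:7,r3:12,r4:Add2,r5:Mul1
cycle 11: CDB Add2=4; issue ADD r4<-Add1 // r0:2,r1:2,r2:7,r3:12,r4:Add1,r5:Mul1
cycle 12: issue SUB r4<-Add2 // r0:2,r1:2,r2:7,r3:12,r4:Add2,r5:Mul1
cycle 13: CDB Add1=6; issue MUL r1<-Mul2 // r0:2,r1:Mul2,r2:7,r3:12,r4:Add2,r5:Mul1

STATUS = VALUE 12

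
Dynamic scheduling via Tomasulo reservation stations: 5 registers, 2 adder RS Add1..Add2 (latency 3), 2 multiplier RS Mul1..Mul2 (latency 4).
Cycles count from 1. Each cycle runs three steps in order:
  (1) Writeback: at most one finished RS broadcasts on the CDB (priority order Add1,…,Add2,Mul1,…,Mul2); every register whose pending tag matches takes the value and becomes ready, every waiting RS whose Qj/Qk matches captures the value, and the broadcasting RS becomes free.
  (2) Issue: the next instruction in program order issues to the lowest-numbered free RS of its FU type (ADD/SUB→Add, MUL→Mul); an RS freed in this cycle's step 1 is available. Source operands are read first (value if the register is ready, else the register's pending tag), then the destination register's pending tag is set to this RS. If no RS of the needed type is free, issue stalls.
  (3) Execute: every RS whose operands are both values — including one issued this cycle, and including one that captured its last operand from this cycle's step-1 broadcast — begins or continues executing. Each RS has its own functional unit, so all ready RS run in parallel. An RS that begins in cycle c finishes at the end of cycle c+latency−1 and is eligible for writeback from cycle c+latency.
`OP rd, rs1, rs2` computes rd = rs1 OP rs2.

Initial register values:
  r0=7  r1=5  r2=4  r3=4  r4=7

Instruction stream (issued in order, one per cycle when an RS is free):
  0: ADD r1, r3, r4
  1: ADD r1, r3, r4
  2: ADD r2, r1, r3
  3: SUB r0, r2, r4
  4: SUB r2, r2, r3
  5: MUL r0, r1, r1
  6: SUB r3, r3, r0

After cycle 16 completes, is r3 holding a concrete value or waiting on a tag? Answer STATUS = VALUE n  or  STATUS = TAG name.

STATUS = VALUE -117

c1: issue ADD r1<-Add1 | r0:7,r1:Add1,r2:4,r3:4,r4:7
c2: issue ADD r1<-Add2 | r0:7,r1:Add2,r2:4,r3:4,r4:7
c3: stall | r0:7,r1:Add2,r2:4,r3:4,r4:7
c4: CDB Add1=11; issue ADD r2<-Add1 | r0:7,r1:Add2,r2:Add1,r3:4,r4:7
c5: CDB Add2=11; issue SUB r0<-Add2 | r0:Add2,r1:11,r2:Add1,r3:4,r4:7
c6: stall | r0:Add2,r1:11,r2:Add1,r3:4,r4:7
c7: stall | r0:Add2,r1:11,r2:Add1,r3:4,r4:7
c8: CDB Add1=15; issue SUB r2<-Add1 | r0:Add2,r1:11,r2:Add1,r3:4,r4:7
c9: issue MUL r0<-Mul1 | r0:Mul1,r1:11,r2:Add1,r3:4,r4:7
c10: stall | r0:Mul1,r1:11,r2:Add1,r3:4,r4:7
c11: CDB Add1=11; issue SUB r3<-Add1 | r0:Mul1,r1:11,r2:11,r3:Add1,r4:7
c12: CDB Add2=8 | r0:Mul1,r1:11,r2:11,r3:Add1,r4:7
c13: CDB Mul1=121 | r0:121,r1:11,r2:11,r3:Add1,r4:7
c14: - | r0:121,r1:11,r2:11,r3:Add1,r4:7
c15: - | r0:121,r1:11,r2:11,r3:Add1,r4:7
c16: CDB Add1=-117 | r0:121,r1:11,r2:11,r3:-117,r4:7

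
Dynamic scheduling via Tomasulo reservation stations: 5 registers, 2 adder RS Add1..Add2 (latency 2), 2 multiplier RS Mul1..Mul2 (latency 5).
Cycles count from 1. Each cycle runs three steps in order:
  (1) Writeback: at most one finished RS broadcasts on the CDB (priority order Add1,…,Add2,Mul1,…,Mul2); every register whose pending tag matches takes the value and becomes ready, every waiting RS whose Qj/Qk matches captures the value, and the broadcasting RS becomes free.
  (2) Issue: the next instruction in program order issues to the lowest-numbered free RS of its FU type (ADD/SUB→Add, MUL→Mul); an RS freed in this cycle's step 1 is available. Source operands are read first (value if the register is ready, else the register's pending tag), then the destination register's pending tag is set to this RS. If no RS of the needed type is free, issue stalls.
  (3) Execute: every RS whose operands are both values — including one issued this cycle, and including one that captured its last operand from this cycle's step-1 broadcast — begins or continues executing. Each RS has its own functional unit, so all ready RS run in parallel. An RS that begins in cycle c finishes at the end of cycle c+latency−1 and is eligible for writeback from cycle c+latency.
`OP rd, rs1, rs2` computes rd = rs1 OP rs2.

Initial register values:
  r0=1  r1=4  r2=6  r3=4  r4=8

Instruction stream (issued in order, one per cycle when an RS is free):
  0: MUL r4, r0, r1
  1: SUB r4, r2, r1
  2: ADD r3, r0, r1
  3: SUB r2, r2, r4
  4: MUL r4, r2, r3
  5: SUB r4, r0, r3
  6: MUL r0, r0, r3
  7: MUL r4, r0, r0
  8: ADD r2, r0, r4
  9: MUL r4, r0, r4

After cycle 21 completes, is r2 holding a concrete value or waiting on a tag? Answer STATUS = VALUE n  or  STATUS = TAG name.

cycle 1: issue MUL r4<-Mul1 // r0:1,r1:4,r2:6,r3:4,r4:Mul1
cycle 2: issue SUB r4<-Add1 // r0:1,r1:4,r2:6,r3:4,r4:Add1
cycle 3: issue ADD r3<-Add2 // r0:1,r1:4,r2:6,r3:Add2,r4:Add1
cycle 4: CDB Add1=2; issue SUB r2<-Add1 // r0:1,r1:4,r2:Add1,r3:Add2,r4:2
cycle 5: CDB Add2=5; issue MUL r4<-Mul2 // r0:1,r1:4,r2:Add1,r3:5,r4:Mul2
cycle 6: CDB Add1=4; issue SUB r4<-Add1 // r0:1,r1:4,r2:4,r3:5,r4:Add1
cycle 7: CDB Mul1=4; issue MUL r0<-Mul1 // r0:Mul1,r1:4,r2:4,r3:5,r4:Add1
cycle 8: CDB Add1=-4; stall // r0:Mul1,r1:4,r2:4,r3:5,r4:-4
cycle 9: stall // r0:Mul1,r1:4,r2:4,r3:5,r4:-4
cycle 10: stall // r0:Mul1,r1:4,r2:4,r3:5,r4:-4
cycle 11: CDB Mul2=20; issue MUL r4<-Mul2 // r0:Mul1,r1:4,r2:4,r3:5,r4:Mul2
cycle 12: CDB Mul1=5; issue ADD r2<-Add1 // r0:5,r1:4,r2:Add1,r3:5,r4:Mul2
cycle 13: issue MUL r4<-Mul1 // r0:5,r1:4,r2:Add1,r3:5,r4:Mul1
cycle 14: - // r0:5,r1:4,r2:Add1,r3:5,r4:Mul1
cycle 15: - // r0:5,r1:4,r2:Add1,r3:5,r4:Mul1
cycle 16: - // r0:5,r1:4,r2:Add1,r3:5,r4:Mul1
cycle 17: CDB Mul2=25 // r0:5,r1:4,r2:Add1,r3:5,r4:Mul1
cycle 18: - // r0:5,r1:4,r2:Add1,r3:5,r4:Mul1
cycle 19: CDB Add1=30 // r0:5,r1:4,r2:30,r3:5,r4:Mul1
cycle 20: - // r0:5,r1:4,r2:30,r3:5,r4:Mul1
cycle 21: - // r0:5,r1:4,r2:30,r3:5,r4:Mul1

STATUS = VALUE 30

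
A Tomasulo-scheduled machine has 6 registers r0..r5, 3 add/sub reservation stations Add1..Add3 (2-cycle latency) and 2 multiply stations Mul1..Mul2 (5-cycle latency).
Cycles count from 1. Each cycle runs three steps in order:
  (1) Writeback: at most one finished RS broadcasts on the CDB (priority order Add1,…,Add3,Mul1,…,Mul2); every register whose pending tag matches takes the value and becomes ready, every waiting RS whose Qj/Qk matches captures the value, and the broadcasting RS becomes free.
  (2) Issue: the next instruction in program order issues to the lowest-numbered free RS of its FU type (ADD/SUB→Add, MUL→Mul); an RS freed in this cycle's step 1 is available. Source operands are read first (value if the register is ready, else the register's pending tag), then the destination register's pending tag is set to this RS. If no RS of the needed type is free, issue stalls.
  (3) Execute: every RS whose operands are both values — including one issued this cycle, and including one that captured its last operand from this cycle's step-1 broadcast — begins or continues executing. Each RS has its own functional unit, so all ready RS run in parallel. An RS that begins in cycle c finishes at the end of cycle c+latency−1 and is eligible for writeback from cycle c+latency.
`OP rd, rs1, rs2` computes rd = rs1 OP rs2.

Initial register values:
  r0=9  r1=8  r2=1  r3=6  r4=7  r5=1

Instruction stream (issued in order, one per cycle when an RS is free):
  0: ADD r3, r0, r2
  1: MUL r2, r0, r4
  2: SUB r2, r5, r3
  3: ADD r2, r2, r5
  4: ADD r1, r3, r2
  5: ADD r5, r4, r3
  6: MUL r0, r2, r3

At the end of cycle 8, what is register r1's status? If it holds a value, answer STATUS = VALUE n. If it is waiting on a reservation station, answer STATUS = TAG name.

STATUS = TAG Add1

cycle 1: issue ADD r3<-Add1 // r0:9,r1:8,r2:1,r3:Add1,r4:7,r5:1
cycle 2: issue MUL r2<-Mul1 // r0:9,r1:8,r2:Mul1,r3:Add1,r4:7,r5:1
cycle 3: CDB Add1=10; issue SUB r2<-Add1 // r0:9,r1:8,r2:Add1,r3:10,r4:7,r5:1
cycle 4: issue ADD r2<-Add2 // r0:9,r1:8,r2:Add2,r3:10,r4:7,r5:1
cycle 5: CDB Add1=-9; issue ADD r1<-Add1 // r0:9,r1:Add1,r2:Add2,r3:10,r4:7,r5:1
cycle 6: issue ADD r5<-Add3 // r0:9,r1:Add1,r2:Add2,r3:10,r4:7,r5:Add3
cycle 7: CDB Add2=-8; issue MUL r0<-Mul2 // r0:Mul2,r1:Add1,r2:-8,r3:10,r4:7,r5:Add3
cycle 8: CDB Add3=17 // r0:Mul2,r1:Add1,r2:-8,r3:10,r4:7,r5:17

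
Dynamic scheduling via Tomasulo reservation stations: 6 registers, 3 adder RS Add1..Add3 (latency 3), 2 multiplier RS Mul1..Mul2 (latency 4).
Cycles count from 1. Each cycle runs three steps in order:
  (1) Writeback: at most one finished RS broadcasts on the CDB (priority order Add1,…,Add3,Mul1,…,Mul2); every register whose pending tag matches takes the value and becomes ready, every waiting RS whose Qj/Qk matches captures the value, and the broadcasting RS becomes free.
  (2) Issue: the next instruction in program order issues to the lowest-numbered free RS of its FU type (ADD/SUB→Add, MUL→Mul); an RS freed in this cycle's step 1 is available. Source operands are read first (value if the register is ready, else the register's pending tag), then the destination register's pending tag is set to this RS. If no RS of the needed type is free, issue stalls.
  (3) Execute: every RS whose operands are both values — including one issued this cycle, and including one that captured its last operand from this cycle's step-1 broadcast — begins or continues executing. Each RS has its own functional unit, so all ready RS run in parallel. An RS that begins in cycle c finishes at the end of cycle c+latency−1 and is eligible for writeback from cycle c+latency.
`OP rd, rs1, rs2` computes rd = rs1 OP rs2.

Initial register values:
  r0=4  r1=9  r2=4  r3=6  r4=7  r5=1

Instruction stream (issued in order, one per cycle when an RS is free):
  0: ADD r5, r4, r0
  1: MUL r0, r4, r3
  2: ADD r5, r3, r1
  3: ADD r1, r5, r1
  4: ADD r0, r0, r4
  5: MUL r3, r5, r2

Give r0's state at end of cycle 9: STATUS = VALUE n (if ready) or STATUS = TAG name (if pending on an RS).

c1: issue ADD r5<-Add1 | r0:4,r1:9,r2:4,r3:6,r4:7,r5:Add1
c2: issue MUL r0<-Mul1 | r0:Mul1,r1:9,r2:4,r3:6,r4:7,r5:Add1
c3: issue ADD r5<-Add2 | r0:Mul1,r1:9,r2:4,r3:6,r4:7,r5:Add2
c4: CDB Add1=11; issue ADD r1<-Add1 | r0:Mul1,r1:Add1,r2:4,r3:6,r4:7,r5:Add2
c5: issue ADD r0<-Add3 | r0:Add3,r1:Add1,r2:4,r3:6,r4:7,r5:Add2
c6: CDB Add2=15; issue MUL r3<-Mul2 | r0:Add3,r1:Add1,r2:4,r3:Mul2,r4:7,r5:15
c7: CDB Mul1=42 | r0:Add3,r1:Add1,r2:4,r3:Mul2,r4:7,r5:15
c8: - | r0:Add3,r1:Add1,r2:4,r3:Mul2,r4:7,r5:15
c9: CDB Add1=24 | r0:Add3,r1:24,r2:4,r3:Mul2,r4:7,r5:15

STATUS = TAG Add3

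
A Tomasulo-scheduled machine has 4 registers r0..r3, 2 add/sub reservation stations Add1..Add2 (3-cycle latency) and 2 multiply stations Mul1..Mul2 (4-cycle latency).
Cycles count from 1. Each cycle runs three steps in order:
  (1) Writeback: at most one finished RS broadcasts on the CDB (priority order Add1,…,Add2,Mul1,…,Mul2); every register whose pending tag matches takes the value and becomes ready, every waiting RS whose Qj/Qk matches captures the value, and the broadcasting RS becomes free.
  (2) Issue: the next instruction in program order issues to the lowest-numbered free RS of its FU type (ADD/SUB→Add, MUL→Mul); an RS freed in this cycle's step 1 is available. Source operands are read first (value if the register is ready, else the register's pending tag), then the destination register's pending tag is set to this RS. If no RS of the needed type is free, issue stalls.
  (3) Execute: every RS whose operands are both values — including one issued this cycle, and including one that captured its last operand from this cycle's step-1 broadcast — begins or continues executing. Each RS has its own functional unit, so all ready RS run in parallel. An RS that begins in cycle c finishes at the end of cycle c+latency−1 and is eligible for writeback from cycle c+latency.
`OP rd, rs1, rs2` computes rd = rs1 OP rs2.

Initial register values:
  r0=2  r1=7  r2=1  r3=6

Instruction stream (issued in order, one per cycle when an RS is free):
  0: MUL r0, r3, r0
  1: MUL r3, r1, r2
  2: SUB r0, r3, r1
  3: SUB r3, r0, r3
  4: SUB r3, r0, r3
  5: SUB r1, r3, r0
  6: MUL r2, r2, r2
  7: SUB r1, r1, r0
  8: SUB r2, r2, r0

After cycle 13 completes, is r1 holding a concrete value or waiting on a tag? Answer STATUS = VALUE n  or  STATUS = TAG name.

STATUS = TAG Add2

  c1: issue MUL r0<-Mul1  regs: r0:Mul1,r1:7,r2:1,r3:6
  c2: issue MUL r3<-Mul2  regs: r0:Mul1,r1:7,r2:1,r3:Mul2
  c3: issue SUB r0<-Add1  regs: r0:Add1,r1:7,r2:1,r3:Mul2
  c4: issue SUB r3<-Add2  regs: r0:Add1,r1:7,r2:1,r3:Add2
  c5: CDB Mul1=12; stall  regs: r0:Add1,r1:7,r2:1,r3:Add2
  c6: CDB Mul2=7; stall  regs: r0:Add1,r1:7,r2:1,r3:Add2
  c7: stall  regs: r0:Add1,r1:7,r2:1,r3:Add2
  c8: stall  regs: r0:Add1,r1:7,r2:1,r3:Add2
  c9: CDB Add1=0; issue SUB r3<-Add1  regs: r0:0,r1:7,r2:1,r3:Add1
  c10: stall  regs: r0:0,r1:7,r2:1,r3:Add1
  c11: stall  regs: r0:0,r1:7,r2:1,r3:Add1
  c12: CDB Add2=-7; issue SUB r1<-Add2  regs: r0:0,r1:Add2,r2:1,r3:Add1
  c13: issue MUL r2<-Mul1  regs: r0:0,r1:Add2,r2:Mul1,r3:Add1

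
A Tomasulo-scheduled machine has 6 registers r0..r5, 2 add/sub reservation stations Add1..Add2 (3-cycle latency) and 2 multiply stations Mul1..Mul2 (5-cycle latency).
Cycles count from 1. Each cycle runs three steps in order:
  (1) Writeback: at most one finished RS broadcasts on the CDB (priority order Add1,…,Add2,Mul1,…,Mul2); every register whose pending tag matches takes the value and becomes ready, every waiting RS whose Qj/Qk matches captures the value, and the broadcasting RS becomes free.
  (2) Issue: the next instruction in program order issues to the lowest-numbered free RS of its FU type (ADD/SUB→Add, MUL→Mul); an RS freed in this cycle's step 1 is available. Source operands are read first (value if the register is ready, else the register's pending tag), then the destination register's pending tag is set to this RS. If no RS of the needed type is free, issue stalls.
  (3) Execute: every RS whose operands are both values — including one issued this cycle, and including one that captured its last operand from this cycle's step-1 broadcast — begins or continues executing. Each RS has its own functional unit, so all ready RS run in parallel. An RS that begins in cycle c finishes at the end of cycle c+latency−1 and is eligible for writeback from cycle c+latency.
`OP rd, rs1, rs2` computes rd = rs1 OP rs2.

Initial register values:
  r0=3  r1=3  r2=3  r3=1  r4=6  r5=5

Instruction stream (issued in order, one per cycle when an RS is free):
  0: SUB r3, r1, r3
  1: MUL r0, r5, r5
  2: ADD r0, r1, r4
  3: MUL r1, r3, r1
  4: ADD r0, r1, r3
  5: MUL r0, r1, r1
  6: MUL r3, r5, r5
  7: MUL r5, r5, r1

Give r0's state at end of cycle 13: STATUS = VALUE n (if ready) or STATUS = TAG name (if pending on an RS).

cycle 1: issue SUB r3<-Add1 // r0:3,r1:3,r2:3,r3:Add1,r4:6,r5:5
cycle 2: issue MUL r0<-Mul1 // r0:Mul1,r1:3,r2:3,r3:Add1,r4:6,r5:5
cycle 3: issue ADD r0<-Add2 // r0:Add2,r1:3,r2:3,r3:Add1,r4:6,r5:5
cycle 4: CDB Add1=2; issue MUL r1<-Mul2 // r0:Add2,r1:Mul2,r2:3,r3:2,r4:6,r5:5
cycle 5: issue ADD r0<-Add1 // r0:Add1,r1:Mul2,r2:3,r3:2,r4:6,r5:5
cycle 6: CDB Add2=9; stall // r0:Add1,r1:Mul2,r2:3,r3:2,r4:6,r5:5
cycle 7: CDB Mul1=25; issue MUL r0<-Mul1 // r0:Mul1,r1:Mul2,r2:3,r3:2,r4:6,r5:5
cycle 8: stall // r0:Mul1,r1:Mul2,r2:3,r3:2,r4:6,r5:5
cycle 9: CDB Mul2=6; issue MUL r3<-Mul2 // r0:Mul1,r1:6,r2:3,r3:Mul2,r4:6,r5:5
cycle 10: stall // r0:Mul1,r1:6,r2:3,r3:Mul2,r4:6,r5:5
cycle 11: stall // r0:Mul1,r1:6,r2:3,r3:Mul2,r4:6,r5:5
cycle 12: CDB Add1=8; stall // r0:Mul1,r1:6,r2:3,r3:Mul2,r4:6,r5:5
cycle 13: stall // r0:Mul1,r1:6,r2:3,r3:Mul2,r4:6,r5:5

STATUS = TAG Mul1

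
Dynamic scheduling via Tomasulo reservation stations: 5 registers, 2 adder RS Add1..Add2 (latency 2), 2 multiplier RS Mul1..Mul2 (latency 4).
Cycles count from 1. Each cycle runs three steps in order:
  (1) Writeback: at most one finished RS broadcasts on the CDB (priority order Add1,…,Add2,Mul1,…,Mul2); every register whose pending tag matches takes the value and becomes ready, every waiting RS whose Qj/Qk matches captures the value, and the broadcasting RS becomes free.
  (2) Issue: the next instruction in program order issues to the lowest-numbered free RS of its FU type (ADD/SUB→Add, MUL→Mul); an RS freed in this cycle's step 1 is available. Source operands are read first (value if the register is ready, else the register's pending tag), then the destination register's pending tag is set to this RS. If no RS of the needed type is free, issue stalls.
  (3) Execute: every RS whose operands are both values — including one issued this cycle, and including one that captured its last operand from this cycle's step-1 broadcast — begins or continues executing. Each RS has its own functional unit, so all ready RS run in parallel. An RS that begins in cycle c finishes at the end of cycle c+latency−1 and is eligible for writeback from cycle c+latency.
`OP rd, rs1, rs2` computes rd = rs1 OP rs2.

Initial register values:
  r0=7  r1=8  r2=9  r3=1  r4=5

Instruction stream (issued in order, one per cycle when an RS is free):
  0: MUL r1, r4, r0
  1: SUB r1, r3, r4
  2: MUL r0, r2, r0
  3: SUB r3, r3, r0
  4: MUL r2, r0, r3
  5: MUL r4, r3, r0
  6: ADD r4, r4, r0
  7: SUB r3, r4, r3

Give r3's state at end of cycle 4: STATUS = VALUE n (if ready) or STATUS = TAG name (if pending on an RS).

cycle 1: issue MUL r1<-Mul1 // r0:7,r1:Mul1,r2:9,r3:1,r4:5
cycle 2: issue SUB r1<-Add1 // r0:7,r1:Add1,r2:9,r3:1,r4:5
cycle 3: issue MUL r0<-Mul2 // r0:Mul2,r1:Add1,r2:9,r3:1,r4:5
cycle 4: CDB Add1=-4; issue SUB r3<-Add1 // r0:Mul2,r1:-4,r2:9,r3:Add1,r4:5

STATUS = TAG Add1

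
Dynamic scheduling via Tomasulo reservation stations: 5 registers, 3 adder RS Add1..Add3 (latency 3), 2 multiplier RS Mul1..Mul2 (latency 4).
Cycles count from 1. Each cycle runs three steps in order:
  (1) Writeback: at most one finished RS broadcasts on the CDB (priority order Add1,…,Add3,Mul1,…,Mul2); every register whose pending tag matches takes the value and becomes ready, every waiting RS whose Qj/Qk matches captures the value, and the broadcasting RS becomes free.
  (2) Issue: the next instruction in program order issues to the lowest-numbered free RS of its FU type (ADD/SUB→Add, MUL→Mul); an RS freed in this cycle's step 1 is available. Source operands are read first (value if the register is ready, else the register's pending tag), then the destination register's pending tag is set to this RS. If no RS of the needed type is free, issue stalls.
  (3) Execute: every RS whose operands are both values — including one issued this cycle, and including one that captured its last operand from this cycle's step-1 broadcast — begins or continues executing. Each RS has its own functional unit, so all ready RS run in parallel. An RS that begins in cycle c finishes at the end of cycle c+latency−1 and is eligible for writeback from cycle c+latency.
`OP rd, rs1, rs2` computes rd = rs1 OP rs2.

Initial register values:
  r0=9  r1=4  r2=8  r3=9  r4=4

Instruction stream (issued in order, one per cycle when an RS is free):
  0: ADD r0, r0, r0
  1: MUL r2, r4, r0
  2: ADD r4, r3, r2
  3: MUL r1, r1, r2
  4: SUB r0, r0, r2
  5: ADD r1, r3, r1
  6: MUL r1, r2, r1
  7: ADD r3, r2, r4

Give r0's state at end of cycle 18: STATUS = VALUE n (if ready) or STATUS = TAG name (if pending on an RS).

STATUS = VALUE -54

  c1: issue ADD r0<-Add1  regs: r0:Add1,r1:4,r2:8,r3:9,r4:4
  c2: issue MUL r2<-Mul1  regs: r0:Add1,r1:4,r2:Mul1,r3:9,r4:4
  c3: issue ADD r4<-Add2  regs: r0:Add1,r1:4,r2:Mul1,r3:9,r4:Add2
  c4: CDB Add1=18; issue MUL r1<-Mul2  regs: r0:18,r1:Mul2,r2:Mul1,r3:9,r4:Add2
  c5: issue SUB r0<-Add1  regs: r0:Add1,r1:Mul2,r2:Mul1,r3:9,r4:Add2
  c6: issue ADD r1<-Add3  regs: r0:Add1,r1:Add3,r2:Mul1,r3:9,r4:Add2
  c7: stall  regs: r0:Add1,r1:Add3,r2:Mul1,r3:9,r4:Add2
  c8: CDB Mul1=72; issue MUL r1<-Mul1  regs: r0:Add1,r1:Mul1,r2:72,r3:9,r4:Add2
  c9: stall  regs: r0:Add1,r1:Mul1,r2:72,r3:9,r4:Add2
  c10: stall  regs: r0:Add1,r1:Mul1,r2:72,r3:9,r4:Add2
  c11: CDB Add1=-54; issue ADD r3<-Add1  regs: r0:-54,r1:Mul1,r2:72,r3:Add1,r4:Add2
  c12: CDB Add2=81  regs: r0:-54,r1:Mul1,r2:72,r3:Add1,r4:81
  c13: CDB Mul2=288  regs: r0:-54,r1:Mul1,r2:72,r3:Add1,r4:81
  c14: -  regs: r0:-54,r1:Mul1,r2:72,r3:Add1,r4:81
  c15: CDB Add1=153  regs: r0:-54,r1:Mul1,r2:72,r3:153,r4:81
  c16: CDB Add3=297  regs: r0:-54,r1:Mul1,r2:72,r3:153,r4:81
  c17: -  regs: r0:-54,r1:Mul1,r2:72,r3:153,r4:81
  c18: -  regs: r0:-54,r1:Mul1,r2:72,r3:153,r4:81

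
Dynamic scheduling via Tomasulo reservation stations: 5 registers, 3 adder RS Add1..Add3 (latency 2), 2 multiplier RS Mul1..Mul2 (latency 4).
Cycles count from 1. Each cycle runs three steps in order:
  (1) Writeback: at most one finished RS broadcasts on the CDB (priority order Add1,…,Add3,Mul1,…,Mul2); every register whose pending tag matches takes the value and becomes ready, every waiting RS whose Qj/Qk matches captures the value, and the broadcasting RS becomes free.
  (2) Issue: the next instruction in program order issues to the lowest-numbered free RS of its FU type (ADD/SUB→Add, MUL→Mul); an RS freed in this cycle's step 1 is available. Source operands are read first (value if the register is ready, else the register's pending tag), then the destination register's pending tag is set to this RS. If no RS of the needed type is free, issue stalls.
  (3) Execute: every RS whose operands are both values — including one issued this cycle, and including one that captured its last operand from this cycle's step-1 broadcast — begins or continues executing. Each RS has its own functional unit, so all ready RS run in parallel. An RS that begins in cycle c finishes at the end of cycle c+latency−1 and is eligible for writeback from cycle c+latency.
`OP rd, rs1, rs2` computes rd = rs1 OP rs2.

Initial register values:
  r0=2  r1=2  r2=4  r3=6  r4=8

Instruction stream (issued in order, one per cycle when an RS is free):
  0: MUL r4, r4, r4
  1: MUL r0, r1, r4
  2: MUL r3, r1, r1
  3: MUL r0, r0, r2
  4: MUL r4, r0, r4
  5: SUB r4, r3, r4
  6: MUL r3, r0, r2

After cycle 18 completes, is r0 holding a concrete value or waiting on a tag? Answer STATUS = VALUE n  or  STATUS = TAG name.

STATUS = VALUE 512

cycle 1: issue MUL r4<-Mul1 // r0:2,r1:2,r2:4,r3:6,r4:Mul1
cycle 2: issue MUL r0<-Mul2 // r0:Mul2,r1:2,r2:4,r3:6,r4:Mul1
cycle 3: stall // r0:Mul2,r1:2,r2:4,r3:6,r4:Mul1
cycle 4: stall // r0:Mul2,r1:2,r2:4,r3:6,r4:Mul1
cycle 5: CDB Mul1=64; issue MUL r3<-Mul1 // r0:Mul2,r1:2,r2:4,r3:Mul1,r4:64
cycle 6: stall // r0:Mul2,r1:2,r2:4,r3:Mul1,r4:64
cycle 7: stall // r0:Mul2,r1:2,r2:4,r3:Mul1,r4:64
cycle 8: stall // r0:Mul2,r1:2,r2:4,r3:Mul1,r4:64
cycle 9: CDB Mul1=4; issue MUL r0<-Mul1 // r0:Mul1,r1:2,r2:4,r3:4,r4:64
cycle 10: CDB Mul2=128; issue MUL r4<-Mul2 // r0:Mul1,r1:2,r2:4,r3:4,r4:Mul2
cycle 11: issue SUB r4<-Add1 // r0:Mul1,r1:2,r2:4,r3:4,r4:Add1
cycle 12: stall // r0:Mul1,r1:2,r2:4,r3:4,r4:Add1
cycle 13: stall // r0:Mul1,r1:2,r2:4,r3:4,r4:Add1
cycle 14: CDB Mul1=512; issue MUL r3<-Mul1 // r0:512,r1:2,r2:4,r3:Mul1,r4:Add1
cycle 15: - // r0:512,r1:2,r2:4,r3:Mul1,r4:Add1
cycle 16: - // r0:512,r1:2,r2:4,r3:Mul1,r4:Add1
cycle 17: - // r0:512,r1:2,r2:4,r3:Mul1,r4:Add1
cycle 18: CDB Mul1=2048 // r0:512,r1:2,r2:4,r3:2048,r4:Add1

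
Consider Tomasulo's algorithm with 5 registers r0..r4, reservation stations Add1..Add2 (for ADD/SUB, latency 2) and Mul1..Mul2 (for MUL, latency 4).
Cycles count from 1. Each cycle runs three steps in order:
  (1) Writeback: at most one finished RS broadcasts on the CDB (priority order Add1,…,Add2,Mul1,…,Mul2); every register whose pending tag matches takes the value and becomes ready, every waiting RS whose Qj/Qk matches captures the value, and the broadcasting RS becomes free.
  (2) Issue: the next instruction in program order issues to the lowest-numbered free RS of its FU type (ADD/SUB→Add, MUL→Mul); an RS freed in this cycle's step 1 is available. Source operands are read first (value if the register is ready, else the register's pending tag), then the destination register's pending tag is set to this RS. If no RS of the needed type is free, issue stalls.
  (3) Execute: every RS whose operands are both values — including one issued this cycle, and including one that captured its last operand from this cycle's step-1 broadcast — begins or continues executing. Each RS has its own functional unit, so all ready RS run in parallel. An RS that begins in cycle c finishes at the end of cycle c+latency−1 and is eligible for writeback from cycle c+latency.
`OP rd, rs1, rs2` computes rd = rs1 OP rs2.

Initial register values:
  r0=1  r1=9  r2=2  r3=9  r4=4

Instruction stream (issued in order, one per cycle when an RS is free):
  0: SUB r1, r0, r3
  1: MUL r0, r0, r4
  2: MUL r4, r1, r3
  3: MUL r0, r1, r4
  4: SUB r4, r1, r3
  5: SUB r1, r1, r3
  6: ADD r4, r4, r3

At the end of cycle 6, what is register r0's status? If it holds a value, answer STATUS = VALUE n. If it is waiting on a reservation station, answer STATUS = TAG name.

c1: issue SUB r1<-Add1 | r0:1,r1:Add1,r2:2,r3:9,r4:4
c2: issue MUL r0<-Mul1 | r0:Mul1,r1:Add1,r2:2,r3:9,r4:4
c3: CDB Add1=-8; issue MUL r4<-Mul2 | r0:Mul1,r1:-8,r2:2,r3:9,r4:Mul2
c4: stall | r0:Mul1,r1:-8,r2:2,r3:9,r4:Mul2
c5: stall | r0:Mul1,r1:-8,r2:2,r3:9,r4:Mul2
c6: CDB Mul1=4; issue MUL r0<-Mul1 | r0:Mul1,r1:-8,r2:2,r3:9,r4:Mul2

STATUS = TAG Mul1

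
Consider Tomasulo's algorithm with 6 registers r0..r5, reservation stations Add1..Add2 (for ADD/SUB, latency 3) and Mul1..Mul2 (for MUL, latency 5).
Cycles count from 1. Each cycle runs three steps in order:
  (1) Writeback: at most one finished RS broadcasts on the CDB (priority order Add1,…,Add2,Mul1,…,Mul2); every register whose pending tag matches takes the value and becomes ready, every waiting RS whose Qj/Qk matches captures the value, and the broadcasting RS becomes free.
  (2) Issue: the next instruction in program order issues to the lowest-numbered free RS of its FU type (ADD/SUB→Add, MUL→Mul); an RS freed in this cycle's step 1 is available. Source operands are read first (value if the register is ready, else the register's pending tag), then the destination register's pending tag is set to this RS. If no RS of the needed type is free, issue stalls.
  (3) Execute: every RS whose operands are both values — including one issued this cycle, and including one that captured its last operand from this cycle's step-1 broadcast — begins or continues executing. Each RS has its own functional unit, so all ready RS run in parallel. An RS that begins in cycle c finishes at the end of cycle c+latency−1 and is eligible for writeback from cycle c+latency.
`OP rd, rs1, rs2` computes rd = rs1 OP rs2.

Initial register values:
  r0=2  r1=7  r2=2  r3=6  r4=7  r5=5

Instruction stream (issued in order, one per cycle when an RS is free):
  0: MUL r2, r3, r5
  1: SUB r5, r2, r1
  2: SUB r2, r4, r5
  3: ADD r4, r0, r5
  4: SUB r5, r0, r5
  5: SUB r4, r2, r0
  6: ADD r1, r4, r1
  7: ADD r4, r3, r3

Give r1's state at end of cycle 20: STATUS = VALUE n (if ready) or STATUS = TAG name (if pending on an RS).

STATUS = VALUE -11

  c1: issue MUL r2<-Mul1  regs: r0:2,r1:7,r2:Mul1,r3:6,r4:7,r5:5
  c2: issue SUB r5<-Add1  regs: r0:2,r1:7,r2:Mul1,r3:6,r4:7,r5:Add1
  c3: issue SUB r2<-Add2  regs: r0:2,r1:7,r2:Add2,r3:6,r4:7,r5:Add1
  c4: stall  regs: r0:2,r1:7,r2:Add2,r3:6,r4:7,r5:Add1
  c5: stall  regs: r0:2,r1:7,r2:Add2,r3:6,r4:7,r5:Add1
  c6: CDB Mul1=30; stall  regs: r0:2,r1:7,r2:Add2,r3:6,r4:7,r5:Add1
  c7: stall  regs: r0:2,r1:7,r2:Add2,r3:6,r4:7,r5:Add1
  c8: stall  regs: r0:2,r1:7,r2:Add2,r3:6,r4:7,r5:Add1
  c9: CDB Add1=23; issue ADD r4<-Add1  regs: r0:2,r1:7,r2:Add2,r3:6,r4:Add1,r5:23
  c10: stall  regs: r0:2,r1:7,r2:Add2,r3:6,r4:Add1,r5:23
  c11: stall  regs: r0:2,r1:7,r2:Add2,r3:6,r4:Add1,r5:23
  c12: CDB Add1=25; issue SUB r5<-Add1  regs: r0:2,r1:7,r2:Add2,r3:6,r4:25,r5:Add1
  c13: CDB Add2=-16; issue SUB r4<-Add2  regs: r0:2,r1:7,r2:-16,r3:6,r4:Add2,r5:Add1
  c14: stall  regs: r0:2,r1:7,r2:-16,r3:6,r4:Add2,r5:Add1
  c15: CDB Add1=-21; issue ADD r1<-Add1  regs: r0:2,r1:Add1,r2:-16,r3:6,r4:Add2,r5:-21
  c16: CDB Add2=-18; issue ADD r4<-Add2  regs: r0:2,r1:Add1,r2:-16,r3:6,r4:Add2,r5:-21
  c17: -  regs: r0:2,r1:Add1,r2:-16,r3:6,r4:Add2,r5:-21
  c18: -  regs: r0:2,r1:Add1,r2:-16,r3:6,r4:Add2,r5:-21
  c19: CDB Add1=-11  regs: r0:2,r1:-11,r2:-16,r3:6,r4:Add2,r5:-21
  c20: CDB Add2=12  regs: r0:2,r1:-11,r2:-16,r3:6,r4:12,r5:-21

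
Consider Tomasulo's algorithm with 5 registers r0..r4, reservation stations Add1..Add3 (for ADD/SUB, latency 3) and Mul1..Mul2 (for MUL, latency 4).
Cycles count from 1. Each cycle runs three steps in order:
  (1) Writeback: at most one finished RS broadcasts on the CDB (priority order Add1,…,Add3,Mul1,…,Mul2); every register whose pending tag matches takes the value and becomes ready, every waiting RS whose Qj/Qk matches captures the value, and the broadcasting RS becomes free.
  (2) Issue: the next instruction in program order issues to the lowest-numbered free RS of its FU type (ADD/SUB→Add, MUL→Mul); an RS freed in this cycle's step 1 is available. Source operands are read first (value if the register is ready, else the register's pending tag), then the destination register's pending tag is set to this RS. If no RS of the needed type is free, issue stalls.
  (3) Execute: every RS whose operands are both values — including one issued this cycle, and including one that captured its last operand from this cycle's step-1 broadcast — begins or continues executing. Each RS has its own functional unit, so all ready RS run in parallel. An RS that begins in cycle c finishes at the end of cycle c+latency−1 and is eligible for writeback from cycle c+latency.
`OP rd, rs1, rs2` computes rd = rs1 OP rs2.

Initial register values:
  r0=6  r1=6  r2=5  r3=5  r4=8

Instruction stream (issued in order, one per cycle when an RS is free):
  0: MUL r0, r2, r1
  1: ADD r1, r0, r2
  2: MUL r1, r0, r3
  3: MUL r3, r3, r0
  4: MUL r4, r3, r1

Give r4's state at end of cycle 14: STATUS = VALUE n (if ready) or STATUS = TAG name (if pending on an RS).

STATUS = VALUE 22500

c1: issue MUL r0<-Mul1 | r0:Mul1,r1:6,r2:5,r3:5,r4:8
c2: issue ADD r1<-Add1 | r0:Mul1,r1:Add1,r2:5,r3:5,r4:8
c3: issue MUL r1<-Mul2 | r0:Mul1,r1:Mul2,r2:5,r3:5,r4:8
c4: stall | r0:Mul1,r1:Mul2,r2:5,r3:5,r4:8
c5: CDB Mul1=30; issue MUL r3<-Mul1 | r0:30,r1:Mul2,r2:5,r3:Mul1,r4:8
c6: stall | r0:30,r1:Mul2,r2:5,r3:Mul1,r4:8
c7: stall | r0:30,r1:Mul2,r2:5,r3:Mul1,r4:8
c8: CDB Add1=35; stall | r0:30,r1:Mul2,r2:5,r3:Mul1,r4:8
c9: CDB Mul1=150; issue MUL r4<-Mul1 | r0:30,r1:Mul2,r2:5,r3:150,r4:Mul1
c10: CDB Mul2=150 | r0:30,r1:150,r2:5,r3:150,r4:Mul1
c11: - | r0:30,r1:150,r2:5,r3:150,r4:Mul1
c12: - | r0:30,r1:150,r2:5,r3:150,r4:Mul1
c13: - | r0:30,r1:150,r2:5,r3:150,r4:Mul1
c14: CDB Mul1=22500 | r0:30,r1:150,r2:5,r3:150,r4:22500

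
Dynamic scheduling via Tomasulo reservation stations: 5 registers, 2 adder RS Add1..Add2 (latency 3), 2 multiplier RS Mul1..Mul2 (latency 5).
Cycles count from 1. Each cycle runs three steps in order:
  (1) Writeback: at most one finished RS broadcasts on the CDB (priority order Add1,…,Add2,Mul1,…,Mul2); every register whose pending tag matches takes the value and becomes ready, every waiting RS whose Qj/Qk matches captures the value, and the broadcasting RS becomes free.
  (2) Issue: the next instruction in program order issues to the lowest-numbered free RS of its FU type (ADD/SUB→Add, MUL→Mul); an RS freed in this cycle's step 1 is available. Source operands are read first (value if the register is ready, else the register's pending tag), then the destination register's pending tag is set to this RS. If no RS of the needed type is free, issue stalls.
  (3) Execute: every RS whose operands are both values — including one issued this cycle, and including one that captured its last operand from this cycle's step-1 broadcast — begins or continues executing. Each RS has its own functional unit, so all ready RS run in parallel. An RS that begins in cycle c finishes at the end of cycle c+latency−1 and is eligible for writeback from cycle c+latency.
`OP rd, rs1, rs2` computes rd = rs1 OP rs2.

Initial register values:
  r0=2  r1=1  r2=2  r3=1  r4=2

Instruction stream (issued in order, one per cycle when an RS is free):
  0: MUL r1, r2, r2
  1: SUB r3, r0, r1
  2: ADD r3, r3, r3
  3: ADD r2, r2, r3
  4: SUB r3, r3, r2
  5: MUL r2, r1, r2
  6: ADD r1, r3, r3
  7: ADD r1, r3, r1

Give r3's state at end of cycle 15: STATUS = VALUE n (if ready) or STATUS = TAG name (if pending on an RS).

cycle 1: issue MUL r1<-Mul1 // r0:2,r1:Mul1,r2:2,r3:1,r4:2
cycle 2: issue SUB r3<-Add1 // r0:2,r1:Mul1,r2:2,r3:Add1,r4:2
cycle 3: issue ADD r3<-Add2 // r0:2,r1:Mul1,r2:2,r3:Add2,r4:2
cycle 4: stall // r0:2,r1:Mul1,r2:2,r3:Add2,r4:2
cycle 5: stall // r0:2,r1:Mul1,r2:2,r3:Add2,r4:2
cycle 6: CDB Mul1=4; stall // r0:2,r1:4,r2:2,r3:Add2,r4:2
cycle 7: stall // r0:2,r1:4,r2:2,r3:Add2,r4:2
cycle 8: stall // r0:2,r1:4,r2:2,r3:Add2,r4:2
cycle 9: CDB Add1=-2; issue ADD r2<-Add1 // r0:2,r1:4,r2:Add1,r3:Add2,r4:2
cycle 10: stall // r0:2,r1:4,r2:Add1,r3:Add2,r4:2
cycle 11: stall // r0:2,r1:4,r2:Add1,r3:Add2,r4:2
cycle 12: CDB Add2=-4; issue SUB r3<-Add2 // r0:2,r1:4,r2:Add1,r3:Add2,r4:2
cycle 13: issue MUL r2<-Mul1 // r0:2,r1:4,r2:Mul1,r3:Add2,r4:2
cycle 14: stall // r0:2,r1:4,r2:Mul1,r3:Add2,r4:2
cycle 15: CDB Add1=-2; issue ADD r1<-Add1 // r0:2,r1:Add1,r2:Mul1,r3:Add2,r4:2

STATUS = TAG Add2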